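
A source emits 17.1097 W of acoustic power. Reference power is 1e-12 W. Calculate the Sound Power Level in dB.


Given values:
  W = 17.1097 W
  W_ref = 1e-12 W
Formula: SWL = 10 * log10(W / W_ref)
Compute ratio: W / W_ref = 17109700000000
Compute log10: log10(17109700000000) = 13.233242
Multiply: SWL = 10 * 13.233242 = 132.33

132.33 dB


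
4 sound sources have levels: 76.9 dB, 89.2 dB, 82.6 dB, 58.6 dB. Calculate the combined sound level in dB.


Formula: L_total = 10 * log10( sum(10^(Li/10)) )
  Source 1: 10^(76.9/10) = 48977881.9368
  Source 2: 10^(89.2/10) = 831763771.1027
  Source 3: 10^(82.6/10) = 181970085.861
  Source 4: 10^(58.6/10) = 724435.9601
Sum of linear values = 1063436174.8606
L_total = 10 * log10(1063436174.8606) = 90.27

90.27 dB


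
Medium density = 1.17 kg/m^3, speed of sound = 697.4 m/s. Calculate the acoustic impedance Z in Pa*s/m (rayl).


Given values:
  rho = 1.17 kg/m^3
  c = 697.4 m/s
Formula: Z = rho * c
Z = 1.17 * 697.4
Z = 815.96

815.96 rayl


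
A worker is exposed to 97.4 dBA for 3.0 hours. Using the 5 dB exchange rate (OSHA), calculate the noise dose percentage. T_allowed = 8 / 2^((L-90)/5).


Given values:
  L = 97.4 dBA, T = 3.0 hours
Formula: T_allowed = 8 / 2^((L - 90) / 5)
Compute exponent: (97.4 - 90) / 5 = 1.48
Compute 2^(1.48) = 2.789487
T_allowed = 8 / 2.789487 = 2.867911 hours
Dose = (T / T_allowed) * 100
Dose = (3.0 / 2.867911) * 100 = 104.61

104.61 %


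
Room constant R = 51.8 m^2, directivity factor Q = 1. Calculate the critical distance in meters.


Given values:
  R = 51.8 m^2, Q = 1
Formula: d_c = 0.141 * sqrt(Q * R)
Compute Q * R = 1 * 51.8 = 51.8
Compute sqrt(51.8) = 7.1972
d_c = 0.141 * 7.1972 = 1.015

1.015 m


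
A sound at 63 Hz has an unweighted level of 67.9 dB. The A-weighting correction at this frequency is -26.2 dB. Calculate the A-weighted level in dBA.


Given values:
  SPL = 67.9 dB
  A-weighting at 63 Hz = -26.2 dB
Formula: L_A = SPL + A_weight
L_A = 67.9 + (-26.2)
L_A = 41.7

41.7 dBA


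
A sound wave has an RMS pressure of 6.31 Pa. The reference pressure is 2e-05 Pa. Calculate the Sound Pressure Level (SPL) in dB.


Given values:
  p = 6.31 Pa
  p_ref = 2e-05 Pa
Formula: SPL = 20 * log10(p / p_ref)
Compute ratio: p / p_ref = 6.31 / 2e-05 = 315500
Compute log10: log10(315500) = 5.498999
Multiply: SPL = 20 * 5.498999 = 109.98

109.98 dB


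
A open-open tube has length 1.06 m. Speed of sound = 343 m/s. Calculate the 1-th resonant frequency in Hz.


Given values:
  Tube type: open-open, L = 1.06 m, c = 343 m/s, n = 1
Formula: f_n = n * c / (2 * L)
Compute 2 * L = 2 * 1.06 = 2.12
f = 1 * 343 / 2.12
f = 161.79

161.79 Hz


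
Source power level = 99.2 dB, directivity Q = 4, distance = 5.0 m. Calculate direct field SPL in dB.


Given values:
  Lw = 99.2 dB, Q = 4, r = 5.0 m
Formula: SPL = Lw + 10 * log10(Q / (4 * pi * r^2))
Compute 4 * pi * r^2 = 4 * pi * 5.0^2 = 314.1593
Compute Q / denom = 4 / 314.1593 = 0.01273239
Compute 10 * log10(0.01273239) = -18.9509
SPL = 99.2 + (-18.9509) = 80.25

80.25 dB


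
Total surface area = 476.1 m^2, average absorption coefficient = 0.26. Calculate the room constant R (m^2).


Given values:
  S = 476.1 m^2, alpha = 0.26
Formula: R = S * alpha / (1 - alpha)
Numerator: 476.1 * 0.26 = 123.786
Denominator: 1 - 0.26 = 0.74
R = 123.786 / 0.74 = 167.28

167.28 m^2


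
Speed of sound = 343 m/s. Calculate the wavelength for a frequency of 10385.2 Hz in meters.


Given values:
  c = 343 m/s, f = 10385.2 Hz
Formula: lambda = c / f
lambda = 343 / 10385.2
lambda = 0.033

0.033 m


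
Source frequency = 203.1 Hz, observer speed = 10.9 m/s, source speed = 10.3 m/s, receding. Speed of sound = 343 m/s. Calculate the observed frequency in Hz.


Given values:
  f_s = 203.1 Hz, v_o = 10.9 m/s, v_s = 10.3 m/s
  Direction: receding
Formula: f_o = f_s * (c - v_o) / (c + v_s)
Numerator: c - v_o = 343 - 10.9 = 332.1
Denominator: c + v_s = 343 + 10.3 = 353.3
f_o = 203.1 * 332.1 / 353.3 = 190.91

190.91 Hz


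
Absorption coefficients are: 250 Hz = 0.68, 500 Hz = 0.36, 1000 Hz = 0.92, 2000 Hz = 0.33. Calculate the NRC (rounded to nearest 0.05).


Given values:
  a_250 = 0.68, a_500 = 0.36
  a_1000 = 0.92, a_2000 = 0.33
Formula: NRC = (a250 + a500 + a1000 + a2000) / 4
Sum = 0.68 + 0.36 + 0.92 + 0.33 = 2.29
NRC = 2.29 / 4 = 0.5725
Rounded to nearest 0.05: 0.55

0.55


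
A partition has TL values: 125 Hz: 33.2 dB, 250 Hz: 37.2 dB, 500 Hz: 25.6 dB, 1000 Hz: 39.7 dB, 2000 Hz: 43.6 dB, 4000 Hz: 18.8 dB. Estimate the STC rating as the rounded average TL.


Given TL values at each frequency:
  125 Hz: 33.2 dB
  250 Hz: 37.2 dB
  500 Hz: 25.6 dB
  1000 Hz: 39.7 dB
  2000 Hz: 43.6 dB
  4000 Hz: 18.8 dB
Formula: STC ~ round(average of TL values)
Sum = 33.2 + 37.2 + 25.6 + 39.7 + 43.6 + 18.8 = 198.1
Average = 198.1 / 6 = 33.02
Rounded: 33

33


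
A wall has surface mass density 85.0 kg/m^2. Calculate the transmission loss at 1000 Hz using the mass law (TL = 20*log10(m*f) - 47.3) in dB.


Given values:
  m = 85.0 kg/m^2, f = 1000 Hz
Formula: TL = 20 * log10(m * f) - 47.3
Compute m * f = 85.0 * 1000 = 85000.0
Compute log10(85000.0) = 4.929419
Compute 20 * 4.929419 = 98.5884
TL = 98.5884 - 47.3 = 51.29

51.29 dB


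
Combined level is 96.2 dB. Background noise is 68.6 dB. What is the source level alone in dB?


Given values:
  L_total = 96.2 dB, L_bg = 68.6 dB
Formula: L_source = 10 * log10(10^(L_total/10) - 10^(L_bg/10))
Convert to linear:
  10^(96.2/10) = 4168693834.7034
  10^(68.6/10) = 7244359.6007
Difference: 4168693834.7034 - 7244359.6007 = 4161449475.1027
L_source = 10 * log10(4161449475.1027) = 96.19

96.19 dB


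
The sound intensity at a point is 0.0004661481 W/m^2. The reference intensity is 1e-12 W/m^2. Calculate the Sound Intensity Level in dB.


Given values:
  I = 0.0004661481 W/m^2
  I_ref = 1e-12 W/m^2
Formula: SIL = 10 * log10(I / I_ref)
Compute ratio: I / I_ref = 466148100
Compute log10: log10(466148100) = 8.668524
Multiply: SIL = 10 * 8.668524 = 86.69

86.69 dB


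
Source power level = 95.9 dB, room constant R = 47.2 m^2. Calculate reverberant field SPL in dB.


Given values:
  Lw = 95.9 dB, R = 47.2 m^2
Formula: SPL = Lw + 10 * log10(4 / R)
Compute 4 / R = 4 / 47.2 = 0.084746
Compute 10 * log10(0.084746) = -10.7188
SPL = 95.9 + (-10.7188) = 85.18

85.18 dB


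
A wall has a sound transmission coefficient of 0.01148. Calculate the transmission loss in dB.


Given values:
  tau = 0.01148
Formula: TL = 10 * log10(1 / tau)
Compute 1 / tau = 1 / 0.01148 = 87.108
Compute log10(87.108) = 1.940058
TL = 10 * 1.940058 = 19.4

19.4 dB


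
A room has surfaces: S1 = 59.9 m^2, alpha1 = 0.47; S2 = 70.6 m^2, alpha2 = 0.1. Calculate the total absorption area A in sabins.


Given surfaces:
  Surface 1: 59.9 * 0.47 = 28.153
  Surface 2: 70.6 * 0.1 = 7.06
Formula: A = sum(Si * alpha_i)
A = 28.153 + 7.06
A = 35.21

35.21 sabins


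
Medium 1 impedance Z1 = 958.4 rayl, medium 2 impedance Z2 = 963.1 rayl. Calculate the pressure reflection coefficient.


Given values:
  Z1 = 958.4 rayl, Z2 = 963.1 rayl
Formula: R = (Z2 - Z1) / (Z2 + Z1)
Numerator: Z2 - Z1 = 963.1 - 958.4 = 4.7
Denominator: Z2 + Z1 = 963.1 + 958.4 = 1921.5
R = 4.7 / 1921.5 = 0.0024

0.0024


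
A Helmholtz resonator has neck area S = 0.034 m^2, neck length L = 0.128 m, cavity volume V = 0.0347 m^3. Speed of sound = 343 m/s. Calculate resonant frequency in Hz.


Given values:
  S = 0.034 m^2, L = 0.128 m, V = 0.0347 m^3, c = 343 m/s
Formula: f = (c / (2*pi)) * sqrt(S / (V * L))
Compute V * L = 0.0347 * 0.128 = 0.0044416
Compute S / (V * L) = 0.034 / 0.0044416 = 7.6549
Compute sqrt(7.6549) = 2.766749
Compute c / (2*pi) = 343 / 6.283185 = 54.590148
f = 54.590148 * 2.766749 = 151.04

151.04 Hz


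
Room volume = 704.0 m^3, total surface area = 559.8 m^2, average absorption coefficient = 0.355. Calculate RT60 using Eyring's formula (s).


Given values:
  V = 704.0 m^3, S = 559.8 m^2, alpha = 0.355
Formula: RT60 = 0.161 * V / (-S * ln(1 - alpha))
Compute ln(1 - 0.355) = ln(0.645) = -0.438505
Denominator: -559.8 * -0.438505 = 245.4751
Numerator: 0.161 * 704.0 = 113.344
RT60 = 113.344 / 245.4751 = 0.462

0.462 s


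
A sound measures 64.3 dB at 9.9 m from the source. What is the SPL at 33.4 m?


Given values:
  SPL1 = 64.3 dB, r1 = 9.9 m, r2 = 33.4 m
Formula: SPL2 = SPL1 - 20 * log10(r2 / r1)
Compute ratio: r2 / r1 = 33.4 / 9.9 = 3.3737
Compute log10: log10(3.3737) = 0.528106
Compute drop: 20 * 0.528106 = 10.5621
SPL2 = 64.3 - 10.5621 = 53.74

53.74 dB


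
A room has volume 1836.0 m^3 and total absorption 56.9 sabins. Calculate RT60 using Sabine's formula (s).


Given values:
  V = 1836.0 m^3
  A = 56.9 sabins
Formula: RT60 = 0.161 * V / A
Numerator: 0.161 * 1836.0 = 295.596
RT60 = 295.596 / 56.9 = 5.195

5.195 s


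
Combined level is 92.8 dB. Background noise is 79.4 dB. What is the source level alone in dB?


Given values:
  L_total = 92.8 dB, L_bg = 79.4 dB
Formula: L_source = 10 * log10(10^(L_total/10) - 10^(L_bg/10))
Convert to linear:
  10^(92.8/10) = 1905460717.9632
  10^(79.4/10) = 87096358.9956
Difference: 1905460717.9632 - 87096358.9956 = 1818364358.9676
L_source = 10 * log10(1818364358.9676) = 92.6

92.6 dB


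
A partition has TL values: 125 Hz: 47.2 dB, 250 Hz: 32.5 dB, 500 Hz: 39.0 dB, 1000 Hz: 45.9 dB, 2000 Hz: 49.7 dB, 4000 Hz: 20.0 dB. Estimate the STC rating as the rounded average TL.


Given TL values at each frequency:
  125 Hz: 47.2 dB
  250 Hz: 32.5 dB
  500 Hz: 39.0 dB
  1000 Hz: 45.9 dB
  2000 Hz: 49.7 dB
  4000 Hz: 20.0 dB
Formula: STC ~ round(average of TL values)
Sum = 47.2 + 32.5 + 39.0 + 45.9 + 49.7 + 20.0 = 234.3
Average = 234.3 / 6 = 39.05
Rounded: 39

39


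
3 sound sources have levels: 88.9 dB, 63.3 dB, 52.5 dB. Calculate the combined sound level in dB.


Formula: L_total = 10 * log10( sum(10^(Li/10)) )
  Source 1: 10^(88.9/10) = 776247116.6287
  Source 2: 10^(63.3/10) = 2137962.0895
  Source 3: 10^(52.5/10) = 177827.941
Sum of linear values = 778562906.6592
L_total = 10 * log10(778562906.6592) = 88.91

88.91 dB


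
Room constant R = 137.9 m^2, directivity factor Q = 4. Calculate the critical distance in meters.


Given values:
  R = 137.9 m^2, Q = 4
Formula: d_c = 0.141 * sqrt(Q * R)
Compute Q * R = 4 * 137.9 = 551.6
Compute sqrt(551.6) = 23.4862
d_c = 0.141 * 23.4862 = 3.312

3.312 m


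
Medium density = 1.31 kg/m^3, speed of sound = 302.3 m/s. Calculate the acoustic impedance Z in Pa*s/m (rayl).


Given values:
  rho = 1.31 kg/m^3
  c = 302.3 m/s
Formula: Z = rho * c
Z = 1.31 * 302.3
Z = 396.01

396.01 rayl


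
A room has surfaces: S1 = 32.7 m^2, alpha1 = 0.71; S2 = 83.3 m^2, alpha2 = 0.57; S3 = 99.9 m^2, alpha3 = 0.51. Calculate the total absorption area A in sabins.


Given surfaces:
  Surface 1: 32.7 * 0.71 = 23.217
  Surface 2: 83.3 * 0.57 = 47.481
  Surface 3: 99.9 * 0.51 = 50.949
Formula: A = sum(Si * alpha_i)
A = 23.217 + 47.481 + 50.949
A = 121.65

121.65 sabins


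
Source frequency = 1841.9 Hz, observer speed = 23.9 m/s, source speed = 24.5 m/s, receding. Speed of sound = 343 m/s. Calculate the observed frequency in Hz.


Given values:
  f_s = 1841.9 Hz, v_o = 23.9 m/s, v_s = 24.5 m/s
  Direction: receding
Formula: f_o = f_s * (c - v_o) / (c + v_s)
Numerator: c - v_o = 343 - 23.9 = 319.1
Denominator: c + v_s = 343 + 24.5 = 367.5
f_o = 1841.9 * 319.1 / 367.5 = 1599.32

1599.32 Hz


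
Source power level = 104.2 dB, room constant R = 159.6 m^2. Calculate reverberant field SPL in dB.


Given values:
  Lw = 104.2 dB, R = 159.6 m^2
Formula: SPL = Lw + 10 * log10(4 / R)
Compute 4 / R = 4 / 159.6 = 0.025063
Compute 10 * log10(0.025063) = -16.0097
SPL = 104.2 + (-16.0097) = 88.19

88.19 dB


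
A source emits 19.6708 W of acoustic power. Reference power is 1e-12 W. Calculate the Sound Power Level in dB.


Given values:
  W = 19.6708 W
  W_ref = 1e-12 W
Formula: SWL = 10 * log10(W / W_ref)
Compute ratio: W / W_ref = 19670800000000
Compute log10: log10(19670800000000) = 13.293822
Multiply: SWL = 10 * 13.293822 = 132.94

132.94 dB


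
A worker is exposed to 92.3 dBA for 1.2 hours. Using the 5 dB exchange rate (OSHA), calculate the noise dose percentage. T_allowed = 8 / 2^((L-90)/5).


Given values:
  L = 92.3 dBA, T = 1.2 hours
Formula: T_allowed = 8 / 2^((L - 90) / 5)
Compute exponent: (92.3 - 90) / 5 = 0.46
Compute 2^(0.46) = 1.375542
T_allowed = 8 / 1.375542 = 5.815889 hours
Dose = (T / T_allowed) * 100
Dose = (1.2 / 5.815889) * 100 = 20.63

20.63 %


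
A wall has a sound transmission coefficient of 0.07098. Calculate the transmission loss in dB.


Given values:
  tau = 0.07098
Formula: TL = 10 * log10(1 / tau)
Compute 1 / tau = 1 / 0.07098 = 14.0885
Compute log10(14.0885) = 1.148865
TL = 10 * 1.148865 = 11.49

11.49 dB


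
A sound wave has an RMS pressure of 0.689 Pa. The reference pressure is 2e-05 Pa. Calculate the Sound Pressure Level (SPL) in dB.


Given values:
  p = 0.689 Pa
  p_ref = 2e-05 Pa
Formula: SPL = 20 * log10(p / p_ref)
Compute ratio: p / p_ref = 0.689 / 2e-05 = 34450
Compute log10: log10(34450) = 4.537189
Multiply: SPL = 20 * 4.537189 = 90.74

90.74 dB


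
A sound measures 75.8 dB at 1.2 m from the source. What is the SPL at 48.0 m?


Given values:
  SPL1 = 75.8 dB, r1 = 1.2 m, r2 = 48.0 m
Formula: SPL2 = SPL1 - 20 * log10(r2 / r1)
Compute ratio: r2 / r1 = 48.0 / 1.2 = 40.0
Compute log10: log10(40.0) = 1.60206
Compute drop: 20 * 1.60206 = 32.0412
SPL2 = 75.8 - 32.0412 = 43.76

43.76 dB


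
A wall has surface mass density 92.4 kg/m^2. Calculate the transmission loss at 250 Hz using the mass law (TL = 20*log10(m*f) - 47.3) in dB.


Given values:
  m = 92.4 kg/m^2, f = 250 Hz
Formula: TL = 20 * log10(m * f) - 47.3
Compute m * f = 92.4 * 250 = 23100.0
Compute log10(23100.0) = 4.363612
Compute 20 * 4.363612 = 87.2722
TL = 87.2722 - 47.3 = 39.97

39.97 dB


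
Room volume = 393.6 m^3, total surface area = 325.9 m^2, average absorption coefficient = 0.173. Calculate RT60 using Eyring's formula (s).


Given values:
  V = 393.6 m^3, S = 325.9 m^2, alpha = 0.173
Formula: RT60 = 0.161 * V / (-S * ln(1 - alpha))
Compute ln(1 - 0.173) = ln(0.827) = -0.189951
Denominator: -325.9 * -0.189951 = 61.905
Numerator: 0.161 * 393.6 = 63.3696
RT60 = 63.3696 / 61.905 = 1.024

1.024 s


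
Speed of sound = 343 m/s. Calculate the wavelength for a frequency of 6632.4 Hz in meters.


Given values:
  c = 343 m/s, f = 6632.4 Hz
Formula: lambda = c / f
lambda = 343 / 6632.4
lambda = 0.0517

0.0517 m


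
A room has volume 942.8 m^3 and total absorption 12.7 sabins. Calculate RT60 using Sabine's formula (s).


Given values:
  V = 942.8 m^3
  A = 12.7 sabins
Formula: RT60 = 0.161 * V / A
Numerator: 0.161 * 942.8 = 151.7908
RT60 = 151.7908 / 12.7 = 11.952

11.952 s


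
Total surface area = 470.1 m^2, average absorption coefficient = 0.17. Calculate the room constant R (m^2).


Given values:
  S = 470.1 m^2, alpha = 0.17
Formula: R = S * alpha / (1 - alpha)
Numerator: 470.1 * 0.17 = 79.917
Denominator: 1 - 0.17 = 0.83
R = 79.917 / 0.83 = 96.29

96.29 m^2


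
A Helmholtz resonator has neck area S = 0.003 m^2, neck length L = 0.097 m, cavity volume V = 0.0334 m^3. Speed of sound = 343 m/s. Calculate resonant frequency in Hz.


Given values:
  S = 0.003 m^2, L = 0.097 m, V = 0.0334 m^3, c = 343 m/s
Formula: f = (c / (2*pi)) * sqrt(S / (V * L))
Compute V * L = 0.0334 * 0.097 = 0.0032398
Compute S / (V * L) = 0.003 / 0.0032398 = 0.926
Compute sqrt(0.926) = 0.962289
Compute c / (2*pi) = 343 / 6.283185 = 54.590148
f = 54.590148 * 0.962289 = 52.53

52.53 Hz


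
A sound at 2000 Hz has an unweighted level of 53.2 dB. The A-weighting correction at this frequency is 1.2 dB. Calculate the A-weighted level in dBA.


Given values:
  SPL = 53.2 dB
  A-weighting at 2000 Hz = 1.2 dB
Formula: L_A = SPL + A_weight
L_A = 53.2 + (1.2)
L_A = 54.4

54.4 dBA


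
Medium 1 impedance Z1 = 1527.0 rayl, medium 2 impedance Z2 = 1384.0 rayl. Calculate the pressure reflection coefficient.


Given values:
  Z1 = 1527.0 rayl, Z2 = 1384.0 rayl
Formula: R = (Z2 - Z1) / (Z2 + Z1)
Numerator: Z2 - Z1 = 1384.0 - 1527.0 = -143.0
Denominator: Z2 + Z1 = 1384.0 + 1527.0 = 2911.0
R = -143.0 / 2911.0 = -0.0491

-0.0491


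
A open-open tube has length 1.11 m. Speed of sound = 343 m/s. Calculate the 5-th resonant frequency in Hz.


Given values:
  Tube type: open-open, L = 1.11 m, c = 343 m/s, n = 5
Formula: f_n = n * c / (2 * L)
Compute 2 * L = 2 * 1.11 = 2.22
f = 5 * 343 / 2.22
f = 772.52

772.52 Hz


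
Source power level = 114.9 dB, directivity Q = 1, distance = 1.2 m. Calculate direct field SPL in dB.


Given values:
  Lw = 114.9 dB, Q = 1, r = 1.2 m
Formula: SPL = Lw + 10 * log10(Q / (4 * pi * r^2))
Compute 4 * pi * r^2 = 4 * pi * 1.2^2 = 18.0956
Compute Q / denom = 1 / 18.0956 = 0.05526205
Compute 10 * log10(0.05526205) = -12.5757
SPL = 114.9 + (-12.5757) = 102.32

102.32 dB


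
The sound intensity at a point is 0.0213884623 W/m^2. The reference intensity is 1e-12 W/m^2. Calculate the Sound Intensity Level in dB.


Given values:
  I = 0.0213884623 W/m^2
  I_ref = 1e-12 W/m^2
Formula: SIL = 10 * log10(I / I_ref)
Compute ratio: I / I_ref = 21388462300
Compute log10: log10(21388462300) = 10.33018
Multiply: SIL = 10 * 10.33018 = 103.3

103.3 dB


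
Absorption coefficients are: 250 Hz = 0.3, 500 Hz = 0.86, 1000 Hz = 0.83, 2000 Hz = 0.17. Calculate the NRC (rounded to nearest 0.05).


Given values:
  a_250 = 0.3, a_500 = 0.86
  a_1000 = 0.83, a_2000 = 0.17
Formula: NRC = (a250 + a500 + a1000 + a2000) / 4
Sum = 0.3 + 0.86 + 0.83 + 0.17 = 2.16
NRC = 2.16 / 4 = 0.54
Rounded to nearest 0.05: 0.55

0.55


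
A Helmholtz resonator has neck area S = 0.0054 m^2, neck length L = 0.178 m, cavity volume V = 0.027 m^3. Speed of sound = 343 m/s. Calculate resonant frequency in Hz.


Given values:
  S = 0.0054 m^2, L = 0.178 m, V = 0.027 m^3, c = 343 m/s
Formula: f = (c / (2*pi)) * sqrt(S / (V * L))
Compute V * L = 0.027 * 0.178 = 0.004806
Compute S / (V * L) = 0.0054 / 0.004806 = 1.1236
Compute sqrt(1.1236) = 1.06
Compute c / (2*pi) = 343 / 6.283185 = 54.590148
f = 54.590148 * 1.06 = 57.87

57.87 Hz


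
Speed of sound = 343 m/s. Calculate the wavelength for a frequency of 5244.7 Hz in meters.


Given values:
  c = 343 m/s, f = 5244.7 Hz
Formula: lambda = c / f
lambda = 343 / 5244.7
lambda = 0.0654

0.0654 m


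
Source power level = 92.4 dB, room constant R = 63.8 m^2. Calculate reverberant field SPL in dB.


Given values:
  Lw = 92.4 dB, R = 63.8 m^2
Formula: SPL = Lw + 10 * log10(4 / R)
Compute 4 / R = 4 / 63.8 = 0.062696
Compute 10 * log10(0.062696) = -12.0276
SPL = 92.4 + (-12.0276) = 80.37

80.37 dB


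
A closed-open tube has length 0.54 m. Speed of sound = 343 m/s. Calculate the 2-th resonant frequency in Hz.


Given values:
  Tube type: closed-open, L = 0.54 m, c = 343 m/s, n = 2
Formula: f_n = (2n - 1) * c / (4 * L)
Compute 2n - 1 = 2*2 - 1 = 3
Compute 4 * L = 4 * 0.54 = 2.16
f = 3 * 343 / 2.16
f = 476.39

476.39 Hz


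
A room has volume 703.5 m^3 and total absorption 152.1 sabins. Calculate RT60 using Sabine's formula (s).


Given values:
  V = 703.5 m^3
  A = 152.1 sabins
Formula: RT60 = 0.161 * V / A
Numerator: 0.161 * 703.5 = 113.2635
RT60 = 113.2635 / 152.1 = 0.745

0.745 s


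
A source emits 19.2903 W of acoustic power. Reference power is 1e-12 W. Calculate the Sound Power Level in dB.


Given values:
  W = 19.2903 W
  W_ref = 1e-12 W
Formula: SWL = 10 * log10(W / W_ref)
Compute ratio: W / W_ref = 19290300000000
Compute log10: log10(19290300000000) = 13.285339
Multiply: SWL = 10 * 13.285339 = 132.85

132.85 dB


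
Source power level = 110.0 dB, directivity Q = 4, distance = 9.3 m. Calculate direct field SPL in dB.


Given values:
  Lw = 110.0 dB, Q = 4, r = 9.3 m
Formula: SPL = Lw + 10 * log10(Q / (4 * pi * r^2))
Compute 4 * pi * r^2 = 4 * pi * 9.3^2 = 1086.8654
Compute Q / denom = 4 / 1086.8654 = 0.00368031
Compute 10 * log10(0.00368031) = -24.3412
SPL = 110.0 + (-24.3412) = 85.66

85.66 dB


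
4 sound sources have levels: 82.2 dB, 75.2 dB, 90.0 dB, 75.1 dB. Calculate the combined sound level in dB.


Formula: L_total = 10 * log10( sum(10^(Li/10)) )
  Source 1: 10^(82.2/10) = 165958690.7438
  Source 2: 10^(75.2/10) = 33113112.1483
  Source 3: 10^(90.0/10) = 1000000000.0
  Source 4: 10^(75.1/10) = 32359365.693
Sum of linear values = 1231431168.5851
L_total = 10 * log10(1231431168.5851) = 90.9

90.9 dB


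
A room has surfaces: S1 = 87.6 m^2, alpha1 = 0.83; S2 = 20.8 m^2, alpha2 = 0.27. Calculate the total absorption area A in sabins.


Given surfaces:
  Surface 1: 87.6 * 0.83 = 72.708
  Surface 2: 20.8 * 0.27 = 5.616
Formula: A = sum(Si * alpha_i)
A = 72.708 + 5.616
A = 78.32

78.32 sabins


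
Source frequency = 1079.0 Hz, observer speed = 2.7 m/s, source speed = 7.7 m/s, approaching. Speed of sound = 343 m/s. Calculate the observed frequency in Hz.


Given values:
  f_s = 1079.0 Hz, v_o = 2.7 m/s, v_s = 7.7 m/s
  Direction: approaching
Formula: f_o = f_s * (c + v_o) / (c - v_s)
Numerator: c + v_o = 343 + 2.7 = 345.7
Denominator: c - v_s = 343 - 7.7 = 335.3
f_o = 1079.0 * 345.7 / 335.3 = 1112.47

1112.47 Hz


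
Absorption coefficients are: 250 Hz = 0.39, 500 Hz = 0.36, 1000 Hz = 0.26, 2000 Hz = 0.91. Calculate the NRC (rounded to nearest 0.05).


Given values:
  a_250 = 0.39, a_500 = 0.36
  a_1000 = 0.26, a_2000 = 0.91
Formula: NRC = (a250 + a500 + a1000 + a2000) / 4
Sum = 0.39 + 0.36 + 0.26 + 0.91 = 1.92
NRC = 1.92 / 4 = 0.48
Rounded to nearest 0.05: 0.5

0.5


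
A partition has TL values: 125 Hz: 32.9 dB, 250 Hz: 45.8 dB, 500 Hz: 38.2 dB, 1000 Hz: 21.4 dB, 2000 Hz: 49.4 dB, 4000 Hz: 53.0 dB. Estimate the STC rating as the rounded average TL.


Given TL values at each frequency:
  125 Hz: 32.9 dB
  250 Hz: 45.8 dB
  500 Hz: 38.2 dB
  1000 Hz: 21.4 dB
  2000 Hz: 49.4 dB
  4000 Hz: 53.0 dB
Formula: STC ~ round(average of TL values)
Sum = 32.9 + 45.8 + 38.2 + 21.4 + 49.4 + 53.0 = 240.7
Average = 240.7 / 6 = 40.12
Rounded: 40

40


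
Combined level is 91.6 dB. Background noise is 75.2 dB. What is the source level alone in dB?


Given values:
  L_total = 91.6 dB, L_bg = 75.2 dB
Formula: L_source = 10 * log10(10^(L_total/10) - 10^(L_bg/10))
Convert to linear:
  10^(91.6/10) = 1445439770.7459
  10^(75.2/10) = 33113112.1483
Difference: 1445439770.7459 - 33113112.1483 = 1412326658.5976
L_source = 10 * log10(1412326658.5976) = 91.5

91.5 dB


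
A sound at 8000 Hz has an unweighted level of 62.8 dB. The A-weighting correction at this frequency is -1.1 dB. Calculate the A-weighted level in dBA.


Given values:
  SPL = 62.8 dB
  A-weighting at 8000 Hz = -1.1 dB
Formula: L_A = SPL + A_weight
L_A = 62.8 + (-1.1)
L_A = 61.7

61.7 dBA


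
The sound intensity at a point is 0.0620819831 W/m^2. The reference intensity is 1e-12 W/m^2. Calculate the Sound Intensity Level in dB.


Given values:
  I = 0.0620819831 W/m^2
  I_ref = 1e-12 W/m^2
Formula: SIL = 10 * log10(I / I_ref)
Compute ratio: I / I_ref = 62081983100
Compute log10: log10(62081983100) = 10.792966
Multiply: SIL = 10 * 10.792966 = 107.93

107.93 dB


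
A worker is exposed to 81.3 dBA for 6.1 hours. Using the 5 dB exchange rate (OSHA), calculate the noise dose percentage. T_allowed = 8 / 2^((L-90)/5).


Given values:
  L = 81.3 dBA, T = 6.1 hours
Formula: T_allowed = 8 / 2^((L - 90) / 5)
Compute exponent: (81.3 - 90) / 5 = -1.74
Compute 2^(-1.74) = 0.29937
T_allowed = 8 / 0.29937 = 26.722785 hours
Dose = (T / T_allowed) * 100
Dose = (6.1 / 26.722785) * 100 = 22.83

22.83 %


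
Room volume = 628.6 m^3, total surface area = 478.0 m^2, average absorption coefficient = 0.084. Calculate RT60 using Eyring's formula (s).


Given values:
  V = 628.6 m^3, S = 478.0 m^2, alpha = 0.084
Formula: RT60 = 0.161 * V / (-S * ln(1 - alpha))
Compute ln(1 - 0.084) = ln(0.916) = -0.087739
Denominator: -478.0 * -0.087739 = 41.9392
Numerator: 0.161 * 628.6 = 101.2046
RT60 = 101.2046 / 41.9392 = 2.413

2.413 s


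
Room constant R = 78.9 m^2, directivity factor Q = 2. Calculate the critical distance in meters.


Given values:
  R = 78.9 m^2, Q = 2
Formula: d_c = 0.141 * sqrt(Q * R)
Compute Q * R = 2 * 78.9 = 157.8
Compute sqrt(157.8) = 12.5618
d_c = 0.141 * 12.5618 = 1.771

1.771 m


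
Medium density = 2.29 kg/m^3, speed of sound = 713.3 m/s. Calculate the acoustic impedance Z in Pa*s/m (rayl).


Given values:
  rho = 2.29 kg/m^3
  c = 713.3 m/s
Formula: Z = rho * c
Z = 2.29 * 713.3
Z = 1633.46

1633.46 rayl


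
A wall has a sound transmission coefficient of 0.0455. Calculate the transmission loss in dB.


Given values:
  tau = 0.0455
Formula: TL = 10 * log10(1 / tau)
Compute 1 / tau = 1 / 0.0455 = 21.978
Compute log10(21.978) = 1.341988
TL = 10 * 1.341988 = 13.42

13.42 dB


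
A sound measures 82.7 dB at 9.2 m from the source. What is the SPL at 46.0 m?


Given values:
  SPL1 = 82.7 dB, r1 = 9.2 m, r2 = 46.0 m
Formula: SPL2 = SPL1 - 20 * log10(r2 / r1)
Compute ratio: r2 / r1 = 46.0 / 9.2 = 5.0
Compute log10: log10(5.0) = 0.69897
Compute drop: 20 * 0.69897 = 13.9794
SPL2 = 82.7 - 13.9794 = 68.72

68.72 dB


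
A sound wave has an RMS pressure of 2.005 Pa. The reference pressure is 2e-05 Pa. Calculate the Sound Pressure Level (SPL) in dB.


Given values:
  p = 2.005 Pa
  p_ref = 2e-05 Pa
Formula: SPL = 20 * log10(p / p_ref)
Compute ratio: p / p_ref = 2.005 / 2e-05 = 100250
Compute log10: log10(100250) = 5.001084
Multiply: SPL = 20 * 5.001084 = 100.02

100.02 dB


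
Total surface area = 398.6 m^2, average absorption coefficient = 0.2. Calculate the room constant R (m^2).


Given values:
  S = 398.6 m^2, alpha = 0.2
Formula: R = S * alpha / (1 - alpha)
Numerator: 398.6 * 0.2 = 79.72
Denominator: 1 - 0.2 = 0.8
R = 79.72 / 0.8 = 99.65

99.65 m^2


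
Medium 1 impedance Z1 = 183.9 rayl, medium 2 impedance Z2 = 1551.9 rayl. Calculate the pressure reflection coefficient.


Given values:
  Z1 = 183.9 rayl, Z2 = 1551.9 rayl
Formula: R = (Z2 - Z1) / (Z2 + Z1)
Numerator: Z2 - Z1 = 1551.9 - 183.9 = 1368.0
Denominator: Z2 + Z1 = 1551.9 + 183.9 = 1735.8
R = 1368.0 / 1735.8 = 0.7881

0.7881


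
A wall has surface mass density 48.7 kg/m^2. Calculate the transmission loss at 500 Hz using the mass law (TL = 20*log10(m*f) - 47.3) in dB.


Given values:
  m = 48.7 kg/m^2, f = 500 Hz
Formula: TL = 20 * log10(m * f) - 47.3
Compute m * f = 48.7 * 500 = 24350.0
Compute log10(24350.0) = 4.386499
Compute 20 * 4.386499 = 87.73
TL = 87.73 - 47.3 = 40.43

40.43 dB


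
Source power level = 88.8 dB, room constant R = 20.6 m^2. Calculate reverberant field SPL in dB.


Given values:
  Lw = 88.8 dB, R = 20.6 m^2
Formula: SPL = Lw + 10 * log10(4 / R)
Compute 4 / R = 4 / 20.6 = 0.194175
Compute 10 * log10(0.194175) = -7.1181
SPL = 88.8 + (-7.1181) = 81.68

81.68 dB


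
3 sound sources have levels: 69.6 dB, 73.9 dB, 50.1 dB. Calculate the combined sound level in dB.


Formula: L_total = 10 * log10( sum(10^(Li/10)) )
  Source 1: 10^(69.6/10) = 9120108.3936
  Source 2: 10^(73.9/10) = 24547089.1569
  Source 3: 10^(50.1/10) = 102329.2992
Sum of linear values = 33769526.8497
L_total = 10 * log10(33769526.8497) = 75.29

75.29 dB


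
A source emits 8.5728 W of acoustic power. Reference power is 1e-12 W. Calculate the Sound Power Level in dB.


Given values:
  W = 8.5728 W
  W_ref = 1e-12 W
Formula: SWL = 10 * log10(W / W_ref)
Compute ratio: W / W_ref = 8572800000000
Compute log10: log10(8572800000000) = 12.933123
Multiply: SWL = 10 * 12.933123 = 129.33

129.33 dB


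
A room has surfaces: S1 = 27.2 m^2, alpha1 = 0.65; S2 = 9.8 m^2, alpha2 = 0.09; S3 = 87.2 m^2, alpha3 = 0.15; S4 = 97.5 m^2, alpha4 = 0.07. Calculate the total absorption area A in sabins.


Given surfaces:
  Surface 1: 27.2 * 0.65 = 17.68
  Surface 2: 9.8 * 0.09 = 0.882
  Surface 3: 87.2 * 0.15 = 13.08
  Surface 4: 97.5 * 0.07 = 6.825
Formula: A = sum(Si * alpha_i)
A = 17.68 + 0.882 + 13.08 + 6.825
A = 38.47

38.47 sabins


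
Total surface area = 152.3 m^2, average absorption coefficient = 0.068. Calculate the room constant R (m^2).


Given values:
  S = 152.3 m^2, alpha = 0.068
Formula: R = S * alpha / (1 - alpha)
Numerator: 152.3 * 0.068 = 10.3564
Denominator: 1 - 0.068 = 0.932
R = 10.3564 / 0.932 = 11.11

11.11 m^2


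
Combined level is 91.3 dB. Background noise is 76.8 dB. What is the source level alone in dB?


Given values:
  L_total = 91.3 dB, L_bg = 76.8 dB
Formula: L_source = 10 * log10(10^(L_total/10) - 10^(L_bg/10))
Convert to linear:
  10^(91.3/10) = 1348962882.5917
  10^(76.8/10) = 47863009.2323
Difference: 1348962882.5917 - 47863009.2323 = 1301099873.3594
L_source = 10 * log10(1301099873.3594) = 91.14

91.14 dB


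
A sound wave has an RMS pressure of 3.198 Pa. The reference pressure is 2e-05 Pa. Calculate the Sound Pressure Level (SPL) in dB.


Given values:
  p = 3.198 Pa
  p_ref = 2e-05 Pa
Formula: SPL = 20 * log10(p / p_ref)
Compute ratio: p / p_ref = 3.198 / 2e-05 = 159900
Compute log10: log10(159900) = 5.203848
Multiply: SPL = 20 * 5.203848 = 104.08

104.08 dB


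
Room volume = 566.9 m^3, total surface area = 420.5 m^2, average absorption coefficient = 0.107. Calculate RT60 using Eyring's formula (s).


Given values:
  V = 566.9 m^3, S = 420.5 m^2, alpha = 0.107
Formula: RT60 = 0.161 * V / (-S * ln(1 - alpha))
Compute ln(1 - 0.107) = ln(0.893) = -0.113169
Denominator: -420.5 * -0.113169 = 47.5876
Numerator: 0.161 * 566.9 = 91.2709
RT60 = 91.2709 / 47.5876 = 1.918

1.918 s


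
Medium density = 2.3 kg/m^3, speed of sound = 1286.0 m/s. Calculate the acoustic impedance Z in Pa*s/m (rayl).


Given values:
  rho = 2.3 kg/m^3
  c = 1286.0 m/s
Formula: Z = rho * c
Z = 2.3 * 1286.0
Z = 2957.8

2957.8 rayl


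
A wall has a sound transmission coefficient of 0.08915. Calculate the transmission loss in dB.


Given values:
  tau = 0.08915
Formula: TL = 10 * log10(1 / tau)
Compute 1 / tau = 1 / 0.08915 = 11.217
Compute log10(11.217) = 1.049877
TL = 10 * 1.049877 = 10.5

10.5 dB


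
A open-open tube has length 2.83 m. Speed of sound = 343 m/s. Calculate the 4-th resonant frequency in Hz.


Given values:
  Tube type: open-open, L = 2.83 m, c = 343 m/s, n = 4
Formula: f_n = n * c / (2 * L)
Compute 2 * L = 2 * 2.83 = 5.66
f = 4 * 343 / 5.66
f = 242.4

242.4 Hz


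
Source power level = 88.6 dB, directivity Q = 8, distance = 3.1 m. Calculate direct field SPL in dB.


Given values:
  Lw = 88.6 dB, Q = 8, r = 3.1 m
Formula: SPL = Lw + 10 * log10(Q / (4 * pi * r^2))
Compute 4 * pi * r^2 = 4 * pi * 3.1^2 = 120.7628
Compute Q / denom = 8 / 120.7628 = 0.06624557
Compute 10 * log10(0.06624557) = -11.7884
SPL = 88.6 + (-11.7884) = 76.81

76.81 dB


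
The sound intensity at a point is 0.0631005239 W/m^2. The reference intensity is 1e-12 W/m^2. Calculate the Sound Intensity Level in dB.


Given values:
  I = 0.0631005239 W/m^2
  I_ref = 1e-12 W/m^2
Formula: SIL = 10 * log10(I / I_ref)
Compute ratio: I / I_ref = 63100523900
Compute log10: log10(63100523900) = 10.800033
Multiply: SIL = 10 * 10.800033 = 108.0

108.0 dB


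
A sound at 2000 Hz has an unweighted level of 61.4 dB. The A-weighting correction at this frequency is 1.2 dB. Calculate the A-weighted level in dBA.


Given values:
  SPL = 61.4 dB
  A-weighting at 2000 Hz = 1.2 dB
Formula: L_A = SPL + A_weight
L_A = 61.4 + (1.2)
L_A = 62.6

62.6 dBA


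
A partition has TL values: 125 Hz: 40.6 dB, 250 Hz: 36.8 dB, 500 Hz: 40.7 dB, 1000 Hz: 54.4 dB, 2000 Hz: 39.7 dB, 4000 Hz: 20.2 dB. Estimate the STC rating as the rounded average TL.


Given TL values at each frequency:
  125 Hz: 40.6 dB
  250 Hz: 36.8 dB
  500 Hz: 40.7 dB
  1000 Hz: 54.4 dB
  2000 Hz: 39.7 dB
  4000 Hz: 20.2 dB
Formula: STC ~ round(average of TL values)
Sum = 40.6 + 36.8 + 40.7 + 54.4 + 39.7 + 20.2 = 232.4
Average = 232.4 / 6 = 38.73
Rounded: 39

39


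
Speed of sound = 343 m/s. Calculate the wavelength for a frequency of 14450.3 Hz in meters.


Given values:
  c = 343 m/s, f = 14450.3 Hz
Formula: lambda = c / f
lambda = 343 / 14450.3
lambda = 0.0237

0.0237 m


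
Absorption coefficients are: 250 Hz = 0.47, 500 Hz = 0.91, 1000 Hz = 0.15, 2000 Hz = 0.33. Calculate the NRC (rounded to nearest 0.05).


Given values:
  a_250 = 0.47, a_500 = 0.91
  a_1000 = 0.15, a_2000 = 0.33
Formula: NRC = (a250 + a500 + a1000 + a2000) / 4
Sum = 0.47 + 0.91 + 0.15 + 0.33 = 1.86
NRC = 1.86 / 4 = 0.465
Rounded to nearest 0.05: 0.45

0.45


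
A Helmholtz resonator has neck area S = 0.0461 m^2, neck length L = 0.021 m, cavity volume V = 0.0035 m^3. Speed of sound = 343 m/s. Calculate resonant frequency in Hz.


Given values:
  S = 0.0461 m^2, L = 0.021 m, V = 0.0035 m^3, c = 343 m/s
Formula: f = (c / (2*pi)) * sqrt(S / (V * L))
Compute V * L = 0.0035 * 0.021 = 7.35e-05
Compute S / (V * L) = 0.0461 / 7.35e-05 = 627.2109
Compute sqrt(627.2109) = 25.044179
Compute c / (2*pi) = 343 / 6.283185 = 54.590148
f = 54.590148 * 25.044179 = 1367.17

1367.17 Hz


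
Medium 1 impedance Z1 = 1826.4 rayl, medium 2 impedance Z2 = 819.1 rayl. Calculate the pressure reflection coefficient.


Given values:
  Z1 = 1826.4 rayl, Z2 = 819.1 rayl
Formula: R = (Z2 - Z1) / (Z2 + Z1)
Numerator: Z2 - Z1 = 819.1 - 1826.4 = -1007.3
Denominator: Z2 + Z1 = 819.1 + 1826.4 = 2645.5
R = -1007.3 / 2645.5 = -0.3808

-0.3808


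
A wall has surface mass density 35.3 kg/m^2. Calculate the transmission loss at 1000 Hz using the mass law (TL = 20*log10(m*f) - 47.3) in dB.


Given values:
  m = 35.3 kg/m^2, f = 1000 Hz
Formula: TL = 20 * log10(m * f) - 47.3
Compute m * f = 35.3 * 1000 = 35300.0
Compute log10(35300.0) = 4.547775
Compute 20 * 4.547775 = 90.9555
TL = 90.9555 - 47.3 = 43.66

43.66 dB


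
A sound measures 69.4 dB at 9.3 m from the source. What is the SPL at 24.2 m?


Given values:
  SPL1 = 69.4 dB, r1 = 9.3 m, r2 = 24.2 m
Formula: SPL2 = SPL1 - 20 * log10(r2 / r1)
Compute ratio: r2 / r1 = 24.2 / 9.3 = 2.6022
Compute log10: log10(2.6022) = 0.415341
Compute drop: 20 * 0.415341 = 8.3068
SPL2 = 69.4 - 8.3068 = 61.09

61.09 dB


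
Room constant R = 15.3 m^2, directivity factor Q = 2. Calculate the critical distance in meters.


Given values:
  R = 15.3 m^2, Q = 2
Formula: d_c = 0.141 * sqrt(Q * R)
Compute Q * R = 2 * 15.3 = 30.6
Compute sqrt(30.6) = 5.5317
d_c = 0.141 * 5.5317 = 0.78

0.78 m


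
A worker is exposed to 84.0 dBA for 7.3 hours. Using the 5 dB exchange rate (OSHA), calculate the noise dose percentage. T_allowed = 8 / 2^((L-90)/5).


Given values:
  L = 84.0 dBA, T = 7.3 hours
Formula: T_allowed = 8 / 2^((L - 90) / 5)
Compute exponent: (84.0 - 90) / 5 = -1.2
Compute 2^(-1.2) = 0.435275
T_allowed = 8 / 0.435275 = 18.379186 hours
Dose = (T / T_allowed) * 100
Dose = (7.3 / 18.379186) * 100 = 39.72

39.72 %


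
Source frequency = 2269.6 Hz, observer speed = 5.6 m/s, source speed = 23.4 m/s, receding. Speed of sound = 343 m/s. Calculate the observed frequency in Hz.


Given values:
  f_s = 2269.6 Hz, v_o = 5.6 m/s, v_s = 23.4 m/s
  Direction: receding
Formula: f_o = f_s * (c - v_o) / (c + v_s)
Numerator: c - v_o = 343 - 5.6 = 337.4
Denominator: c + v_s = 343 + 23.4 = 366.4
f_o = 2269.6 * 337.4 / 366.4 = 2089.96

2089.96 Hz


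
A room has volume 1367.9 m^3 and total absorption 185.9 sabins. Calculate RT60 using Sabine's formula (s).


Given values:
  V = 1367.9 m^3
  A = 185.9 sabins
Formula: RT60 = 0.161 * V / A
Numerator: 0.161 * 1367.9 = 220.2319
RT60 = 220.2319 / 185.9 = 1.185

1.185 s


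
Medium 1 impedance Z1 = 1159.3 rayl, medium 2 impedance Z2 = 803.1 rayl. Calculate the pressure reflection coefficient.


Given values:
  Z1 = 1159.3 rayl, Z2 = 803.1 rayl
Formula: R = (Z2 - Z1) / (Z2 + Z1)
Numerator: Z2 - Z1 = 803.1 - 1159.3 = -356.2
Denominator: Z2 + Z1 = 803.1 + 1159.3 = 1962.4
R = -356.2 / 1962.4 = -0.1815

-0.1815


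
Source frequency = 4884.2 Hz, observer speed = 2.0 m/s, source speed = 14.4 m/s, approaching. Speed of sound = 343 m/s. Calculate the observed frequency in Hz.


Given values:
  f_s = 4884.2 Hz, v_o = 2.0 m/s, v_s = 14.4 m/s
  Direction: approaching
Formula: f_o = f_s * (c + v_o) / (c - v_s)
Numerator: c + v_o = 343 + 2.0 = 345.0
Denominator: c - v_s = 343 - 14.4 = 328.6
f_o = 4884.2 * 345.0 / 328.6 = 5127.96

5127.96 Hz


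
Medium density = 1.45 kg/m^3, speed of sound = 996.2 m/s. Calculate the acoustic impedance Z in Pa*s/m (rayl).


Given values:
  rho = 1.45 kg/m^3
  c = 996.2 m/s
Formula: Z = rho * c
Z = 1.45 * 996.2
Z = 1444.49

1444.49 rayl


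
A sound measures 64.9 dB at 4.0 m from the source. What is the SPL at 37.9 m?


Given values:
  SPL1 = 64.9 dB, r1 = 4.0 m, r2 = 37.9 m
Formula: SPL2 = SPL1 - 20 * log10(r2 / r1)
Compute ratio: r2 / r1 = 37.9 / 4.0 = 9.475
Compute log10: log10(9.475) = 0.976579
Compute drop: 20 * 0.976579 = 19.5316
SPL2 = 64.9 - 19.5316 = 45.37

45.37 dB


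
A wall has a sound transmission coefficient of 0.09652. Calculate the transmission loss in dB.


Given values:
  tau = 0.09652
Formula: TL = 10 * log10(1 / tau)
Compute 1 / tau = 1 / 0.09652 = 10.3605
Compute log10(10.3605) = 1.015381
TL = 10 * 1.015381 = 10.15

10.15 dB


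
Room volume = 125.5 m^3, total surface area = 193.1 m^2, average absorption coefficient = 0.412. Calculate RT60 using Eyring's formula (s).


Given values:
  V = 125.5 m^3, S = 193.1 m^2, alpha = 0.412
Formula: RT60 = 0.161 * V / (-S * ln(1 - alpha))
Compute ln(1 - 0.412) = ln(0.588) = -0.531028
Denominator: -193.1 * -0.531028 = 102.5415
Numerator: 0.161 * 125.5 = 20.2055
RT60 = 20.2055 / 102.5415 = 0.197

0.197 s


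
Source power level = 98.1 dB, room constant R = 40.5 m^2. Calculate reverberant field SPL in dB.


Given values:
  Lw = 98.1 dB, R = 40.5 m^2
Formula: SPL = Lw + 10 * log10(4 / R)
Compute 4 / R = 4 / 40.5 = 0.098765
Compute 10 * log10(0.098765) = -10.054
SPL = 98.1 + (-10.054) = 88.05

88.05 dB


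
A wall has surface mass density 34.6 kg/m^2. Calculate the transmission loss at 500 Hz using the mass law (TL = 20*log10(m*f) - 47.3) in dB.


Given values:
  m = 34.6 kg/m^2, f = 500 Hz
Formula: TL = 20 * log10(m * f) - 47.3
Compute m * f = 34.6 * 500 = 17300.0
Compute log10(17300.0) = 4.238046
Compute 20 * 4.238046 = 84.7609
TL = 84.7609 - 47.3 = 37.46

37.46 dB


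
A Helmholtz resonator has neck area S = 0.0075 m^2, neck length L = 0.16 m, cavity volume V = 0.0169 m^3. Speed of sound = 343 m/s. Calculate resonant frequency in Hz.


Given values:
  S = 0.0075 m^2, L = 0.16 m, V = 0.0169 m^3, c = 343 m/s
Formula: f = (c / (2*pi)) * sqrt(S / (V * L))
Compute V * L = 0.0169 * 0.16 = 0.002704
Compute S / (V * L) = 0.0075 / 0.002704 = 2.7737
Compute sqrt(2.7737) = 1.665443
Compute c / (2*pi) = 343 / 6.283185 = 54.590148
f = 54.590148 * 1.665443 = 90.92

90.92 Hz


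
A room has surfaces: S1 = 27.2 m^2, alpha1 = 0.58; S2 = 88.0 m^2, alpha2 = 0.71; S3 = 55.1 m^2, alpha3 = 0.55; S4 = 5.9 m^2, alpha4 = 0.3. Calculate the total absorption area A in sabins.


Given surfaces:
  Surface 1: 27.2 * 0.58 = 15.776
  Surface 2: 88.0 * 0.71 = 62.48
  Surface 3: 55.1 * 0.55 = 30.305
  Surface 4: 5.9 * 0.3 = 1.77
Formula: A = sum(Si * alpha_i)
A = 15.776 + 62.48 + 30.305 + 1.77
A = 110.33

110.33 sabins


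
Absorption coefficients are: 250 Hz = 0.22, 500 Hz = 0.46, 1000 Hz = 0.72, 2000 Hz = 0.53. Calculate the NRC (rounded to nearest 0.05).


Given values:
  a_250 = 0.22, a_500 = 0.46
  a_1000 = 0.72, a_2000 = 0.53
Formula: NRC = (a250 + a500 + a1000 + a2000) / 4
Sum = 0.22 + 0.46 + 0.72 + 0.53 = 1.93
NRC = 1.93 / 4 = 0.4825
Rounded to nearest 0.05: 0.5

0.5


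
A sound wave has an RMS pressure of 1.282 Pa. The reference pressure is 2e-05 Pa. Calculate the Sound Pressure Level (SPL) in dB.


Given values:
  p = 1.282 Pa
  p_ref = 2e-05 Pa
Formula: SPL = 20 * log10(p / p_ref)
Compute ratio: p / p_ref = 1.282 / 2e-05 = 64100
Compute log10: log10(64100) = 4.806858
Multiply: SPL = 20 * 4.806858 = 96.14

96.14 dB


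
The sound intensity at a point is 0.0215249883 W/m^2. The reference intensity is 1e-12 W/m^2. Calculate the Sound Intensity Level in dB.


Given values:
  I = 0.0215249883 W/m^2
  I_ref = 1e-12 W/m^2
Formula: SIL = 10 * log10(I / I_ref)
Compute ratio: I / I_ref = 21524988300
Compute log10: log10(21524988300) = 10.332943
Multiply: SIL = 10 * 10.332943 = 103.33

103.33 dB
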